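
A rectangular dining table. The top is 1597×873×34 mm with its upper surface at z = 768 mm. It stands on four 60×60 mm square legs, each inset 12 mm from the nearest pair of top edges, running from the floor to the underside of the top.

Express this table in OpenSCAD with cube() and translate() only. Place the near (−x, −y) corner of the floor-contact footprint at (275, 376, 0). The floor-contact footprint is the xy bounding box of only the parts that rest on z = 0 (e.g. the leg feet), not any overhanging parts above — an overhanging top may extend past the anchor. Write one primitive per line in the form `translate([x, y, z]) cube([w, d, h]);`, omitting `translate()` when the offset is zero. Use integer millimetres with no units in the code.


// leg_h = 768 - 34 = 734
translate([263, 364, 734]) cube([1597, 873, 34]);
translate([275, 376, 0]) cube([60, 60, 734]);
translate([1788, 376, 0]) cube([60, 60, 734]);
translate([275, 1165, 0]) cube([60, 60, 734]);
translate([1788, 1165, 0]) cube([60, 60, 734]);


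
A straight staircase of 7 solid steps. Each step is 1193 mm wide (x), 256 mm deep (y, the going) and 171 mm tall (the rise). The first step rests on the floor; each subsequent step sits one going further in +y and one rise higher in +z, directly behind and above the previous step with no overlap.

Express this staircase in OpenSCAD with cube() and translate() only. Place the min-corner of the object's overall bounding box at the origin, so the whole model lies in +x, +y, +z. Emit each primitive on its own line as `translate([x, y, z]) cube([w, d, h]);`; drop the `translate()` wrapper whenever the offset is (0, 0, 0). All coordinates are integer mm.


cube([1193, 256, 171]);
translate([0, 256, 171]) cube([1193, 256, 171]);
translate([0, 512, 342]) cube([1193, 256, 171]);
translate([0, 768, 513]) cube([1193, 256, 171]);
translate([0, 1024, 684]) cube([1193, 256, 171]);
translate([0, 1280, 855]) cube([1193, 256, 171]);
translate([0, 1536, 1026]) cube([1193, 256, 171]);


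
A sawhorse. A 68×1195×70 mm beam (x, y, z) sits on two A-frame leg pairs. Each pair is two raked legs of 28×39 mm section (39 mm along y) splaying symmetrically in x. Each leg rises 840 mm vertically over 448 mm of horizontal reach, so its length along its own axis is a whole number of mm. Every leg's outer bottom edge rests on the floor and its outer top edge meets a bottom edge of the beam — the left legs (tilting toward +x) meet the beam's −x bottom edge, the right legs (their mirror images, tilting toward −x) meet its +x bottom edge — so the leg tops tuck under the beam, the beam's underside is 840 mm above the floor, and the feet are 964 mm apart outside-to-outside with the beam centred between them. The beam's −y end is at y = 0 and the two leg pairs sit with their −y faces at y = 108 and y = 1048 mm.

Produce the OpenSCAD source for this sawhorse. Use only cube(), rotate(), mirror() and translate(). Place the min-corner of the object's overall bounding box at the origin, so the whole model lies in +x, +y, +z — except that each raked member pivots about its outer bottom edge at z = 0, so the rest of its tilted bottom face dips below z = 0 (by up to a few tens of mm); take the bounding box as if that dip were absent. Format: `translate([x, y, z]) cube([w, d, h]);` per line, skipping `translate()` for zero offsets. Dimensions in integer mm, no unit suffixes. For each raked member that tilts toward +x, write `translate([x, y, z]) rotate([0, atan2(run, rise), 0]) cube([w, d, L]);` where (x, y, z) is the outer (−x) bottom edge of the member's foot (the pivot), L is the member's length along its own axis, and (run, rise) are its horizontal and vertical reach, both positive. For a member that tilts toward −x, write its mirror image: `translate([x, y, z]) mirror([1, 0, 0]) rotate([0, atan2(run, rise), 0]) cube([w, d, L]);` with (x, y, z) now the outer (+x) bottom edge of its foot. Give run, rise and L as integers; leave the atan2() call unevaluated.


translate([448, 0, 840]) cube([68, 1195, 70]);
translate([0, 108, 0]) rotate([0, atan2(448, 840), 0]) cube([28, 39, 952]);
translate([964, 108, 0]) mirror([1, 0, 0]) rotate([0, atan2(448, 840), 0]) cube([28, 39, 952]);
translate([0, 1048, 0]) rotate([0, atan2(448, 840), 0]) cube([28, 39, 952]);
translate([964, 1048, 0]) mirror([1, 0, 0]) rotate([0, atan2(448, 840), 0]) cube([28, 39, 952]);


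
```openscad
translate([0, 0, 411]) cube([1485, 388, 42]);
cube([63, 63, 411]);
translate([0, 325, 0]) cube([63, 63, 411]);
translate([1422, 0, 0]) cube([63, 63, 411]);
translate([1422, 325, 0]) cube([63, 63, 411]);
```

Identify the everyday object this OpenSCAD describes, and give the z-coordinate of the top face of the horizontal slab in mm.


A bench. The seat-top height is 453 mm.

A long slab on four corner posts — a bench. The slab sits at z = 411 with thickness 42, so the top is 411 + 42 = 453 mm.


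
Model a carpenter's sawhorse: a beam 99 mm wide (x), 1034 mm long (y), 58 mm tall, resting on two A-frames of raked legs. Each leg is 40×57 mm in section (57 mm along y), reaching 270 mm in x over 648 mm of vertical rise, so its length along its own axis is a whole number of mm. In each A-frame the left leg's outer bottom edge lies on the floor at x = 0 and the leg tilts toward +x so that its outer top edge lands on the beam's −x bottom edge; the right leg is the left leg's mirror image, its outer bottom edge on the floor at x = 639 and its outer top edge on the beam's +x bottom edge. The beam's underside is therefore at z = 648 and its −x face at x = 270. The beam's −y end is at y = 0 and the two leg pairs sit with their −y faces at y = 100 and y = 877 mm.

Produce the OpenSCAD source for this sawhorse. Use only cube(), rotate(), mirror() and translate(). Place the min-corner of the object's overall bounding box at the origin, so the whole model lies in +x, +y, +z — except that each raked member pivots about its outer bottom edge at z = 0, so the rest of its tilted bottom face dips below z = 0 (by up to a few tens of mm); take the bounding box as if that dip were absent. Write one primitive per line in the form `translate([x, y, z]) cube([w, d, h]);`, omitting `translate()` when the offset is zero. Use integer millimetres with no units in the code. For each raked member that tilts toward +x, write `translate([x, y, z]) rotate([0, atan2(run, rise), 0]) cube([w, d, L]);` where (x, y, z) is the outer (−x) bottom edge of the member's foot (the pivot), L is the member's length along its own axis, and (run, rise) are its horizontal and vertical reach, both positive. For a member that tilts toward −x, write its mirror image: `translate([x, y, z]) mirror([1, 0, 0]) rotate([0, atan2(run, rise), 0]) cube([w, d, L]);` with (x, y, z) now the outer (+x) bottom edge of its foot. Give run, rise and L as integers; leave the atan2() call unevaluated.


// leg length = √(270² + 648²) = 702
// right-leg outer foot x = 2·270 + 99 = 639
// beam min-corner = (270, 0, 648)
translate([270, 0, 648]) cube([99, 1034, 58]);
translate([0, 100, 0]) rotate([0, atan2(270, 648), 0]) cube([40, 57, 702]);
translate([639, 100, 0]) mirror([1, 0, 0]) rotate([0, atan2(270, 648), 0]) cube([40, 57, 702]);
translate([0, 877, 0]) rotate([0, atan2(270, 648), 0]) cube([40, 57, 702]);
translate([639, 877, 0]) mirror([1, 0, 0]) rotate([0, atan2(270, 648), 0]) cube([40, 57, 702]);


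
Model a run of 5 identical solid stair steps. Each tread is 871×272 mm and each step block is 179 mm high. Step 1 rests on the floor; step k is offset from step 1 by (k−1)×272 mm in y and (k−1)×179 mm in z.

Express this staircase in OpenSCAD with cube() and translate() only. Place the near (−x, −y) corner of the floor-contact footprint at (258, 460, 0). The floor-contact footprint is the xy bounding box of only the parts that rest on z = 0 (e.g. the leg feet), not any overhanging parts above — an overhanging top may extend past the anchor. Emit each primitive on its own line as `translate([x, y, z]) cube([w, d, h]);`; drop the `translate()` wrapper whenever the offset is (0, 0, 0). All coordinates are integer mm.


translate([258, 460, 0]) cube([871, 272, 179]);
translate([258, 732, 179]) cube([871, 272, 179]);
translate([258, 1004, 358]) cube([871, 272, 179]);
translate([258, 1276, 537]) cube([871, 272, 179]);
translate([258, 1548, 716]) cube([871, 272, 179]);


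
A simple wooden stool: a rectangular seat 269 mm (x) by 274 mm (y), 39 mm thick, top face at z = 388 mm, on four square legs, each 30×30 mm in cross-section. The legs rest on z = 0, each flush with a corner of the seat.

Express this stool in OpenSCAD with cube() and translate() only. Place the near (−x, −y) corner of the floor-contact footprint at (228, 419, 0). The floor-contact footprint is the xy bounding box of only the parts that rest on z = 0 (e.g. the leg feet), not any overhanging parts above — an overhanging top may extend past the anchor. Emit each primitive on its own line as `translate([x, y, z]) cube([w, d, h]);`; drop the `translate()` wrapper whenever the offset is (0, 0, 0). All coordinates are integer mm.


// leg_h = 388 - 39 = 349
translate([228, 419, 349]) cube([269, 274, 39]);
translate([228, 419, 0]) cube([30, 30, 349]);
translate([467, 419, 0]) cube([30, 30, 349]);
translate([228, 663, 0]) cube([30, 30, 349]);
translate([467, 663, 0]) cube([30, 30, 349]);


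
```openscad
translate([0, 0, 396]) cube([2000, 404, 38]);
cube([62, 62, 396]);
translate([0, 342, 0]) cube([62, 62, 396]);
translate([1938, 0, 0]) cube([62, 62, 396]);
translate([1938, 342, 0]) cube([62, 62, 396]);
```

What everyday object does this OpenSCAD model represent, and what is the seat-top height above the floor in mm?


A bench. The seat-top height is 434 mm.

A long slab on four corner posts — a bench. The slab sits at z = 396 with thickness 38, so the top is 396 + 38 = 434 mm.


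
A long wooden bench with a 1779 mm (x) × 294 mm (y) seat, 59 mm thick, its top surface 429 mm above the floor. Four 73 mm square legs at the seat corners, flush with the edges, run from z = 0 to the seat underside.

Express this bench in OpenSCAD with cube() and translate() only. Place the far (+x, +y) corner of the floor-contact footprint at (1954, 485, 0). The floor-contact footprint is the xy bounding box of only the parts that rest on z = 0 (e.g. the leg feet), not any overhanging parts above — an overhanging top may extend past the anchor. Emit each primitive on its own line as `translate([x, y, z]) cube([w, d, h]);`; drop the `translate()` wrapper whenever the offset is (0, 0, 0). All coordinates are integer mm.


translate([175, 191, 370]) cube([1779, 294, 59]);
translate([175, 191, 0]) cube([73, 73, 370]);
translate([175, 412, 0]) cube([73, 73, 370]);
translate([1881, 191, 0]) cube([73, 73, 370]);
translate([1881, 412, 0]) cube([73, 73, 370]);


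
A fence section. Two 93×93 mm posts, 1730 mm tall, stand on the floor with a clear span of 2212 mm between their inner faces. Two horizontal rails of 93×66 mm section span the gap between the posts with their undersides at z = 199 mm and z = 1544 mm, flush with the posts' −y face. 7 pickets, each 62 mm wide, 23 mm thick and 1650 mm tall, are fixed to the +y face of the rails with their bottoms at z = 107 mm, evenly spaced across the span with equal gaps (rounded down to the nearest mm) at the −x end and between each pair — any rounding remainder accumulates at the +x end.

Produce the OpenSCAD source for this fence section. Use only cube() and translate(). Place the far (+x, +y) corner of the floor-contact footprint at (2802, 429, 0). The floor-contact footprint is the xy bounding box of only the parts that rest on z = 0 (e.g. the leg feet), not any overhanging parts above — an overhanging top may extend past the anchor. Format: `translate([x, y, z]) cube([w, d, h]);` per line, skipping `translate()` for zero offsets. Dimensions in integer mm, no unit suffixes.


translate([404, 336, 0]) cube([93, 93, 1730]);
translate([2709, 336, 0]) cube([93, 93, 1730]);
translate([497, 336, 199]) cube([2212, 93, 66]);
translate([497, 336, 1544]) cube([2212, 93, 66]);
translate([719, 429, 107]) cube([62, 23, 1650]);
translate([1003, 429, 107]) cube([62, 23, 1650]);
translate([1287, 429, 107]) cube([62, 23, 1650]);
translate([1571, 429, 107]) cube([62, 23, 1650]);
translate([1855, 429, 107]) cube([62, 23, 1650]);
translate([2139, 429, 107]) cube([62, 23, 1650]);
translate([2423, 429, 107]) cube([62, 23, 1650]);


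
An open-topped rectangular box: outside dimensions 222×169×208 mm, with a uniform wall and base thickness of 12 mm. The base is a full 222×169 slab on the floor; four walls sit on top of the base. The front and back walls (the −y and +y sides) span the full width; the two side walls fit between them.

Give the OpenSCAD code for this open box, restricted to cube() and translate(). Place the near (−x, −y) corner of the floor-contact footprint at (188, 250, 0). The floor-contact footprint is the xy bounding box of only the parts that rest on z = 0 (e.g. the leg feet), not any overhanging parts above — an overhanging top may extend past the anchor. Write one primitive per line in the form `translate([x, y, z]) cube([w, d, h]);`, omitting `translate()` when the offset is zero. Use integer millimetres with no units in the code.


translate([188, 250, 0]) cube([222, 169, 12]);
translate([188, 250, 12]) cube([222, 12, 196]);
translate([188, 407, 12]) cube([222, 12, 196]);
translate([188, 262, 12]) cube([12, 145, 196]);
translate([398, 262, 12]) cube([12, 145, 196]);


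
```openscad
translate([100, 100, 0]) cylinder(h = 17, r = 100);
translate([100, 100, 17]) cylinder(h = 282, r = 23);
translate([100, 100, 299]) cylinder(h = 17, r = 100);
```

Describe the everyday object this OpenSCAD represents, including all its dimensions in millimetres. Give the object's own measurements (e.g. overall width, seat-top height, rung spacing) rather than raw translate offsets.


A spool: two coaxial disc flanges of radius 100 mm and thickness 17 mm, joined by a core cylinder of radius 23 mm and height 282 mm. The lower flange rests on z = 0 and the three cylinders share a vertical axis.


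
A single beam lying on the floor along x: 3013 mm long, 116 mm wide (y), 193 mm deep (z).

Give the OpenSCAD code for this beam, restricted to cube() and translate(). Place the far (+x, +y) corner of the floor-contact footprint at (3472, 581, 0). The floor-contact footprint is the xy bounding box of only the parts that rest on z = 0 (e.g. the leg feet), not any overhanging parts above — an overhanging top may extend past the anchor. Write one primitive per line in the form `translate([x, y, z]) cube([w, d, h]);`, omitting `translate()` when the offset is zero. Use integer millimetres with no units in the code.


translate([459, 465, 0]) cube([3013, 116, 193]);


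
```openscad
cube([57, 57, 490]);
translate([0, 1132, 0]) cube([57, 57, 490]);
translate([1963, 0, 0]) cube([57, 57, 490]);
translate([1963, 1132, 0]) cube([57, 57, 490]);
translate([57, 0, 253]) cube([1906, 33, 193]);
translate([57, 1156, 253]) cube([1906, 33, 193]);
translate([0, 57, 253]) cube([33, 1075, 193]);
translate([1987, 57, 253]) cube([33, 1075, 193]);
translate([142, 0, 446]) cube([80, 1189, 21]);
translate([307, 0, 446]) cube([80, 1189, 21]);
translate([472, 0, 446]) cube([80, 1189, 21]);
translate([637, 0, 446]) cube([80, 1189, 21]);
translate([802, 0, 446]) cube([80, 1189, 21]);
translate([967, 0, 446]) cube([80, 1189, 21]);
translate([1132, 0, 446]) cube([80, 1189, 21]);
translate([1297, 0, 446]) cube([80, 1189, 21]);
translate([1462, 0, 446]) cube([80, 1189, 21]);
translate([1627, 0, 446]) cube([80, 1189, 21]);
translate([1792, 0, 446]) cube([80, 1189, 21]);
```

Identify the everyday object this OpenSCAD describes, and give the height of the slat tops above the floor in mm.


A bed frame. The slat-top height is 467 mm.

Four posts, four rails, and a row of slats — a bed frame. Slats sit on the rails at z = 253 + 193 = 446; with slat thickness 21, the top is 467 mm.


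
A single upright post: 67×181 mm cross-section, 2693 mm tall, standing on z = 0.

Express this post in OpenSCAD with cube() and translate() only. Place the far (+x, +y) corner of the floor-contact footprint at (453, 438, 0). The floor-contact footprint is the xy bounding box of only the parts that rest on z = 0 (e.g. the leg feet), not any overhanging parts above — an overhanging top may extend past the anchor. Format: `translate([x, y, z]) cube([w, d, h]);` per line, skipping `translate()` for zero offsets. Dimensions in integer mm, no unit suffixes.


translate([386, 257, 0]) cube([67, 181, 2693]);


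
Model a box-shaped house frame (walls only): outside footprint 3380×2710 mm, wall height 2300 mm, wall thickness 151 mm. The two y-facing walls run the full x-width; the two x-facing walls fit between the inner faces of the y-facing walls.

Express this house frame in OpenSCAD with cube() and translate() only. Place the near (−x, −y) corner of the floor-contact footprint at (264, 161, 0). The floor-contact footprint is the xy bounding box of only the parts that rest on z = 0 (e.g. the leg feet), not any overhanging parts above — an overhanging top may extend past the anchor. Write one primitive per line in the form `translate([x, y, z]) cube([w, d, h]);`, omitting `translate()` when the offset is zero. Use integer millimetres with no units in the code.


translate([264, 161, 0]) cube([3380, 151, 2300]);
translate([264, 2720, 0]) cube([3380, 151, 2300]);
translate([264, 312, 0]) cube([151, 2408, 2300]);
translate([3493, 312, 0]) cube([151, 2408, 2300]);


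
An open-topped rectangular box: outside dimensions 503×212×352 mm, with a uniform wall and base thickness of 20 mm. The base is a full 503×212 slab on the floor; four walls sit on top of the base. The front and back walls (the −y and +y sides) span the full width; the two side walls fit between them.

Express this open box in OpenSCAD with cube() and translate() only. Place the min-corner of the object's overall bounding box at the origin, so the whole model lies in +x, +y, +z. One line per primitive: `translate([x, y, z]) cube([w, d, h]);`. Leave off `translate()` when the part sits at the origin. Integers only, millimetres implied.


cube([503, 212, 20]);
translate([0, 0, 20]) cube([503, 20, 332]);
translate([0, 192, 20]) cube([503, 20, 332]);
translate([0, 20, 20]) cube([20, 172, 332]);
translate([483, 20, 20]) cube([20, 172, 332]);


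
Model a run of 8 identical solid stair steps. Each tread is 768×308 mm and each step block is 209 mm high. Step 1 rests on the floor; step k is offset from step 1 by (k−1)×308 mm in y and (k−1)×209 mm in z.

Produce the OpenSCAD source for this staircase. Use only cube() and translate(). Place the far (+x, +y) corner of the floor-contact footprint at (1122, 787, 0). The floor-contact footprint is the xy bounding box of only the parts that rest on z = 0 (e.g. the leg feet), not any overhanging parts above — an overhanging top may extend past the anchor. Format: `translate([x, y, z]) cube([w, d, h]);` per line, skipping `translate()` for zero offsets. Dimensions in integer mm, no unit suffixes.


translate([354, 479, 0]) cube([768, 308, 209]);
translate([354, 787, 209]) cube([768, 308, 209]);
translate([354, 1095, 418]) cube([768, 308, 209]);
translate([354, 1403, 627]) cube([768, 308, 209]);
translate([354, 1711, 836]) cube([768, 308, 209]);
translate([354, 2019, 1045]) cube([768, 308, 209]);
translate([354, 2327, 1254]) cube([768, 308, 209]);
translate([354, 2635, 1463]) cube([768, 308, 209]);


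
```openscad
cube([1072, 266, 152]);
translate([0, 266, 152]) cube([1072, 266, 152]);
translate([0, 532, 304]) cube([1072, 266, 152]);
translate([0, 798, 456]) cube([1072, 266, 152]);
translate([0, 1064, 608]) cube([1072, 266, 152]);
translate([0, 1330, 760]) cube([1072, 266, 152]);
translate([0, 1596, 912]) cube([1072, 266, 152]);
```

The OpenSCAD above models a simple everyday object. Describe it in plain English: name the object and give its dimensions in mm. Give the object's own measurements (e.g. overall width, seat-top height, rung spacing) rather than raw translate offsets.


A straight staircase of 7 solid steps. Each step is 1072 mm wide (x), 266 mm deep (y, the going) and 152 mm tall (the rise). The first step rests on the floor; each subsequent step sits one going further in +y and one rise higher in +z, directly behind and above the previous step with no overlap.


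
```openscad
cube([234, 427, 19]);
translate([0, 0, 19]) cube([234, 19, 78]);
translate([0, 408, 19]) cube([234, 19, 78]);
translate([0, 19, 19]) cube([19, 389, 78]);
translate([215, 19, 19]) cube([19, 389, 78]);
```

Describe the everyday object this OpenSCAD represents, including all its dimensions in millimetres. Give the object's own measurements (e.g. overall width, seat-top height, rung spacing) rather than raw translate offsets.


An open-topped rectangular box: outside dimensions 234×427×97 mm, with a uniform wall and base thickness of 19 mm. The base is a full 234×427 slab on the floor; four walls sit on top of the base. The front and back walls (the −y and +y sides) span the full width; the two side walls fit between them.


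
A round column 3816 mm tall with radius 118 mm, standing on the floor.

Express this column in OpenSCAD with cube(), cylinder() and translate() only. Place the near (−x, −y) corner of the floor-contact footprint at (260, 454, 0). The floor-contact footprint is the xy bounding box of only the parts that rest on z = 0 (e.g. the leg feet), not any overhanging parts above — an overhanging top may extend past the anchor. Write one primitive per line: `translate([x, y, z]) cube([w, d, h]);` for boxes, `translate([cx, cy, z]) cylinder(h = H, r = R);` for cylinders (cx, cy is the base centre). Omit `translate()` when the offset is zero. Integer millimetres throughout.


translate([378, 572, 0]) cylinder(h = 3816, r = 118);


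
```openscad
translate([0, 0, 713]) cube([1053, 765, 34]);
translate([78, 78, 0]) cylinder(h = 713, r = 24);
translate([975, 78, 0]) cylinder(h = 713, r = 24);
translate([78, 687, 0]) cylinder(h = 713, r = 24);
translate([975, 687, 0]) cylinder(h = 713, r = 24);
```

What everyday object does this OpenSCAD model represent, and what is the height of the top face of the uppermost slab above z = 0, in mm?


A table. The table height is 747 mm.

A 1053×765×34 slab sits at z = 713 on four Ø48 mm round legs — a table. The top surface is at 713 + 34 = 747 mm.


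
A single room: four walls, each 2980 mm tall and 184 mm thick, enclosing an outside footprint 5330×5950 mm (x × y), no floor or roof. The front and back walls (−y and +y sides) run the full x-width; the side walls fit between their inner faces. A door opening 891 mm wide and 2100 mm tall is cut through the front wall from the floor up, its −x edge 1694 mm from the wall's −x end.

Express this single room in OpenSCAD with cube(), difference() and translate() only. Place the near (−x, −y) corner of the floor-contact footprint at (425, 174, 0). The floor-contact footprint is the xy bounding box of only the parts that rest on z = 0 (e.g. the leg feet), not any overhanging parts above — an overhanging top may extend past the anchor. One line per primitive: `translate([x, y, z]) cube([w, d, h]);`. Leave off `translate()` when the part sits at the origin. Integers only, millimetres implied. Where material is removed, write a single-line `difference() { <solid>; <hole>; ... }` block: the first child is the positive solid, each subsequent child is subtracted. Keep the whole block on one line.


difference() { translate([425, 174, 0]) cube([5330, 184, 2980]); translate([2119, 174, 0]) cube([891, 184, 2100]); }
translate([425, 5940, 0]) cube([5330, 184, 2980]);
translate([425, 358, 0]) cube([184, 5582, 2980]);
translate([5571, 358, 0]) cube([184, 5582, 2980]);


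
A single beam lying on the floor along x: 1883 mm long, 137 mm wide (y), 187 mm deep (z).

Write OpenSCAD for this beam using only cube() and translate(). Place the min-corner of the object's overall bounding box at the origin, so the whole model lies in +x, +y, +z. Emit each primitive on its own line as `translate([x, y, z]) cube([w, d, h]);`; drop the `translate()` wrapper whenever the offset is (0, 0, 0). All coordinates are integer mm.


cube([1883, 137, 187]);


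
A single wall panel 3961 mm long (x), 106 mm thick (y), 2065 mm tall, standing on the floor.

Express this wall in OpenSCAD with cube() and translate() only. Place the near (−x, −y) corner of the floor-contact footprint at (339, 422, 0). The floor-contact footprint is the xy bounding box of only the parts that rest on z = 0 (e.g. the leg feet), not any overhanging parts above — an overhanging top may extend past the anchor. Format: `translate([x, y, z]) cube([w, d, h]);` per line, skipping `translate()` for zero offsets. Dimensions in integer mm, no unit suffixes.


translate([339, 422, 0]) cube([3961, 106, 2065]);


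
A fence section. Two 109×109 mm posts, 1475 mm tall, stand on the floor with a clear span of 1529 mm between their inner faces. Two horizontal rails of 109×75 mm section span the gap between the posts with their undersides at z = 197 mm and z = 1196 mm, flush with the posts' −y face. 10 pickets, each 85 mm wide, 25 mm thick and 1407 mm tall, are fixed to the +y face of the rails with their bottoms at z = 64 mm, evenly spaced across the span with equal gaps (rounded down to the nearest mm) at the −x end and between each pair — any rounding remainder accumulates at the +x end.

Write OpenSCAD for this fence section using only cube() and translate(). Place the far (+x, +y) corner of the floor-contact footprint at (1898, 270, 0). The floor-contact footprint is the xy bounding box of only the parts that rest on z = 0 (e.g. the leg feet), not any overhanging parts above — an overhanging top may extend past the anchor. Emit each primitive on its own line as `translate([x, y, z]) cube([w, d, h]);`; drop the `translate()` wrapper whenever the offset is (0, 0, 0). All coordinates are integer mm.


translate([151, 161, 0]) cube([109, 109, 1475]);
translate([1789, 161, 0]) cube([109, 109, 1475]);
translate([260, 161, 197]) cube([1529, 109, 75]);
translate([260, 161, 1196]) cube([1529, 109, 75]);
translate([321, 270, 64]) cube([85, 25, 1407]);
translate([467, 270, 64]) cube([85, 25, 1407]);
translate([613, 270, 64]) cube([85, 25, 1407]);
translate([759, 270, 64]) cube([85, 25, 1407]);
translate([905, 270, 64]) cube([85, 25, 1407]);
translate([1051, 270, 64]) cube([85, 25, 1407]);
translate([1197, 270, 64]) cube([85, 25, 1407]);
translate([1343, 270, 64]) cube([85, 25, 1407]);
translate([1489, 270, 64]) cube([85, 25, 1407]);
translate([1635, 270, 64]) cube([85, 25, 1407]);


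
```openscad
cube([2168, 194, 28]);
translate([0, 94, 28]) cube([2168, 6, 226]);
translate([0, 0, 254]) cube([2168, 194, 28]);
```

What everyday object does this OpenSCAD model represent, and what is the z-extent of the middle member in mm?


An I-beam. The web height is 226 mm.

Two wide flanges with a thin centred web — an I-beam. Overall 282 mm minus two 28 mm flanges gives a web of 282 − 2·28 = 226 mm.


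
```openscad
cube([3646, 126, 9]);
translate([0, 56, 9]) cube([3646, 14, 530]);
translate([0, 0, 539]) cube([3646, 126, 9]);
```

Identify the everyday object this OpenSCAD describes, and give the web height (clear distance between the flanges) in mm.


An I-beam. The web height is 530 mm.

Two wide flanges with a thin centred web — an I-beam. Overall 548 mm minus two 9 mm flanges gives a web of 548 − 2·9 = 530 mm.


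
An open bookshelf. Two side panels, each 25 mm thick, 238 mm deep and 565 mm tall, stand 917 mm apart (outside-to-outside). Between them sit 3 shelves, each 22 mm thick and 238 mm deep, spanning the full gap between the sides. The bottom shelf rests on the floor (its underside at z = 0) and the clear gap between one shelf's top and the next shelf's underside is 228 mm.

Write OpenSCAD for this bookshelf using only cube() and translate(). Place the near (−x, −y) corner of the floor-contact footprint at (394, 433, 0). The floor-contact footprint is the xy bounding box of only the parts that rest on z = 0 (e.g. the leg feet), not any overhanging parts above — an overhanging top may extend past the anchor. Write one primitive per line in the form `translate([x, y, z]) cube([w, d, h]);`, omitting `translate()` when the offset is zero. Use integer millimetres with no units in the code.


translate([394, 433, 0]) cube([25, 238, 565]);
translate([1286, 433, 0]) cube([25, 238, 565]);
translate([419, 433, 0]) cube([867, 238, 22]);
translate([419, 433, 250]) cube([867, 238, 22]);
translate([419, 433, 500]) cube([867, 238, 22]);


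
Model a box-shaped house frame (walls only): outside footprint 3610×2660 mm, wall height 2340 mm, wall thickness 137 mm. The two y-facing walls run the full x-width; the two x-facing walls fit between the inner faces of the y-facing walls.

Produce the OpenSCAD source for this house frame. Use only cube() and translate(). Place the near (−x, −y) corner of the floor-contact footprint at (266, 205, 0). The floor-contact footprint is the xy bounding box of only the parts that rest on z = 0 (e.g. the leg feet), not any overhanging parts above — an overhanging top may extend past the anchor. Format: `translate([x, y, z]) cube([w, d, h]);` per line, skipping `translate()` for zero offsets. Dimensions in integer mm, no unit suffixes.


translate([266, 205, 0]) cube([3610, 137, 2340]);
translate([266, 2728, 0]) cube([3610, 137, 2340]);
translate([266, 342, 0]) cube([137, 2386, 2340]);
translate([3739, 342, 0]) cube([137, 2386, 2340]);


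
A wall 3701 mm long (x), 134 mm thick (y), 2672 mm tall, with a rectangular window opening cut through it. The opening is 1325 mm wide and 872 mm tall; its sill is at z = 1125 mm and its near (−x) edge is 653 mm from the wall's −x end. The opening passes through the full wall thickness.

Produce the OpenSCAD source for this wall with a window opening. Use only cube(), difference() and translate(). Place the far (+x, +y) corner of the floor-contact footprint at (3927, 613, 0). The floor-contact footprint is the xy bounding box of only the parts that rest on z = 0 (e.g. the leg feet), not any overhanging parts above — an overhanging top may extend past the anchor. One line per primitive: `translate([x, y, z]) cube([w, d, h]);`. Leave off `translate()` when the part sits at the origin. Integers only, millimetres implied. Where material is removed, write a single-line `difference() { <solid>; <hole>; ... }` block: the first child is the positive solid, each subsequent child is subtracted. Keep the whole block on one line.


difference() { translate([226, 479, 0]) cube([3701, 134, 2672]); translate([879, 479, 1125]) cube([1325, 134, 872]); }


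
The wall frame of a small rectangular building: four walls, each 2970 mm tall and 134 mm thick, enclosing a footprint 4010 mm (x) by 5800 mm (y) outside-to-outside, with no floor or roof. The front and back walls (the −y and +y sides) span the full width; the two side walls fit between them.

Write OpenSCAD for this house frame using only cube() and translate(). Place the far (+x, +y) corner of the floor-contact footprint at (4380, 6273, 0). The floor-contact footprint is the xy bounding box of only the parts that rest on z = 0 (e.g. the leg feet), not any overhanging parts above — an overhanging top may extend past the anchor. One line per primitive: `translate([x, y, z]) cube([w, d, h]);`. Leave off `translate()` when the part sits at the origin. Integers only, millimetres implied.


translate([370, 473, 0]) cube([4010, 134, 2970]);
translate([370, 6139, 0]) cube([4010, 134, 2970]);
translate([370, 607, 0]) cube([134, 5532, 2970]);
translate([4246, 607, 0]) cube([134, 5532, 2970]);


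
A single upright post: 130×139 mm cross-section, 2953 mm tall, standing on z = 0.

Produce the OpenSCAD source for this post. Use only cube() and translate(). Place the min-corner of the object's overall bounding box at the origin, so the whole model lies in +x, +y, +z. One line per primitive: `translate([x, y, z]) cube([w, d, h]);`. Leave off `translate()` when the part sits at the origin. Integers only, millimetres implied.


cube([130, 139, 2953]);


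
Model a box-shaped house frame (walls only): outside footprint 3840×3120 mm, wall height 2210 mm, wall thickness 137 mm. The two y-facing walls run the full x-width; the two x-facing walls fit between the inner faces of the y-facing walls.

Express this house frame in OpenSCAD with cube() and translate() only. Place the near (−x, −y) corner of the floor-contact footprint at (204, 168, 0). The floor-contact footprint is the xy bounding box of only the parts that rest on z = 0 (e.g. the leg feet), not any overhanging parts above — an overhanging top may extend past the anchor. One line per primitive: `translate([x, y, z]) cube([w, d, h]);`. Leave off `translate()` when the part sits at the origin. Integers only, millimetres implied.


translate([204, 168, 0]) cube([3840, 137, 2210]);
translate([204, 3151, 0]) cube([3840, 137, 2210]);
translate([204, 305, 0]) cube([137, 2846, 2210]);
translate([3907, 305, 0]) cube([137, 2846, 2210]);


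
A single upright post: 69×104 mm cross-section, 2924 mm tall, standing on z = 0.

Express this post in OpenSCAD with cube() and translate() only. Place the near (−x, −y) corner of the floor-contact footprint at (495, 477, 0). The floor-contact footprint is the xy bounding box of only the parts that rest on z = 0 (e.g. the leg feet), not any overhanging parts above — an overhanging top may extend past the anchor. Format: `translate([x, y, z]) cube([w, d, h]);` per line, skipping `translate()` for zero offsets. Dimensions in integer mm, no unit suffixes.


translate([495, 477, 0]) cube([69, 104, 2924]);


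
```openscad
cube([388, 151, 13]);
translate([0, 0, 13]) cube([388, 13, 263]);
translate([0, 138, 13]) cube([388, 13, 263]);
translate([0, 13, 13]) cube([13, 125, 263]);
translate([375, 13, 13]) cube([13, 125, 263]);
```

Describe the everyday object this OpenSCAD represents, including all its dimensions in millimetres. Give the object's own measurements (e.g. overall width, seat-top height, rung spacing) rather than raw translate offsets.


An open-topped rectangular box: outside dimensions 388×151×276 mm, with a uniform wall and base thickness of 13 mm. The base is a full 388×151 slab on the floor; four walls sit on top of the base. The front and back walls (the −y and +y sides) span the full width; the two side walls fit between them.


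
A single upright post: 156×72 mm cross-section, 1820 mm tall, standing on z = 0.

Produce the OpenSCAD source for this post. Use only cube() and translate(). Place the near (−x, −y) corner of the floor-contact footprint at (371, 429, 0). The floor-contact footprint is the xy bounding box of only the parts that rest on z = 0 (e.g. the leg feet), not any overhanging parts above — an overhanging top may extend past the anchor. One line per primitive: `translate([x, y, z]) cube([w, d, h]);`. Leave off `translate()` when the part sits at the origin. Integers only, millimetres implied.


translate([371, 429, 0]) cube([156, 72, 1820]);


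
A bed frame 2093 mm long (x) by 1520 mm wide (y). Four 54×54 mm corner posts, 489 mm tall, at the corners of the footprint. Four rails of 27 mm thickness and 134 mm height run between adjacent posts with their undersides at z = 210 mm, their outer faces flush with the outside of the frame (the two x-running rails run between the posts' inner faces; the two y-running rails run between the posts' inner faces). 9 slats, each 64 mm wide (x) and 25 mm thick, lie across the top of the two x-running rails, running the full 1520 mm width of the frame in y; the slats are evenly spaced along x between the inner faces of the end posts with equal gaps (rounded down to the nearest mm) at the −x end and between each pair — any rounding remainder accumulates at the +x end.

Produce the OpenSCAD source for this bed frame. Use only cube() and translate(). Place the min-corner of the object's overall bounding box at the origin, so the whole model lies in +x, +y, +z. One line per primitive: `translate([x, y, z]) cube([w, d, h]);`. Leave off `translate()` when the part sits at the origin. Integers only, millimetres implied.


cube([54, 54, 489]);
translate([0, 1466, 0]) cube([54, 54, 489]);
translate([2039, 0, 0]) cube([54, 54, 489]);
translate([2039, 1466, 0]) cube([54, 54, 489]);
translate([54, 0, 210]) cube([1985, 27, 134]);
translate([54, 1493, 210]) cube([1985, 27, 134]);
translate([0, 54, 210]) cube([27, 1412, 134]);
translate([2066, 54, 210]) cube([27, 1412, 134]);
translate([194, 0, 344]) cube([64, 1520, 25]);
translate([398, 0, 344]) cube([64, 1520, 25]);
translate([602, 0, 344]) cube([64, 1520, 25]);
translate([806, 0, 344]) cube([64, 1520, 25]);
translate([1010, 0, 344]) cube([64, 1520, 25]);
translate([1214, 0, 344]) cube([64, 1520, 25]);
translate([1418, 0, 344]) cube([64, 1520, 25]);
translate([1622, 0, 344]) cube([64, 1520, 25]);
translate([1826, 0, 344]) cube([64, 1520, 25]);


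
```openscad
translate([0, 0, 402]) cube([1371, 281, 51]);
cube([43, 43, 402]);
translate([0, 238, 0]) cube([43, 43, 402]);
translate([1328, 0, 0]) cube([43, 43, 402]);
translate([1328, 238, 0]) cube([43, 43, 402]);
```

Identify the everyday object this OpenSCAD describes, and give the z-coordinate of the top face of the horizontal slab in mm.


A bench. The seat-top height is 453 mm.

A long slab on four corner posts — a bench. The slab sits at z = 402 with thickness 51, so the top is 402 + 51 = 453 mm.


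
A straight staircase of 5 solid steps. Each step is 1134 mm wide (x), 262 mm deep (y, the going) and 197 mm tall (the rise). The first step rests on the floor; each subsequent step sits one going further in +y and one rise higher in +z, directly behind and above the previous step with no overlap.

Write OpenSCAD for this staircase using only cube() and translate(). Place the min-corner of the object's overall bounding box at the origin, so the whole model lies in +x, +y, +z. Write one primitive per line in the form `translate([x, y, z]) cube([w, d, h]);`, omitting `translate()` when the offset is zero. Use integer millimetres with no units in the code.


cube([1134, 262, 197]);
translate([0, 262, 197]) cube([1134, 262, 197]);
translate([0, 524, 394]) cube([1134, 262, 197]);
translate([0, 786, 591]) cube([1134, 262, 197]);
translate([0, 1048, 788]) cube([1134, 262, 197]);


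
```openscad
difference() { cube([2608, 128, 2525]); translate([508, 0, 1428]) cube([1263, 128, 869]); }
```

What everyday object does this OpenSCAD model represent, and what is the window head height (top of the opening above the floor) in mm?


A wall with a window opening. The window head height is 2297 mm.

A wall with a rectangular opening subtracted — a window. Sill at z = 1428, opening 869 mm tall, so the head is at 1428 + 869 = 2297 mm.


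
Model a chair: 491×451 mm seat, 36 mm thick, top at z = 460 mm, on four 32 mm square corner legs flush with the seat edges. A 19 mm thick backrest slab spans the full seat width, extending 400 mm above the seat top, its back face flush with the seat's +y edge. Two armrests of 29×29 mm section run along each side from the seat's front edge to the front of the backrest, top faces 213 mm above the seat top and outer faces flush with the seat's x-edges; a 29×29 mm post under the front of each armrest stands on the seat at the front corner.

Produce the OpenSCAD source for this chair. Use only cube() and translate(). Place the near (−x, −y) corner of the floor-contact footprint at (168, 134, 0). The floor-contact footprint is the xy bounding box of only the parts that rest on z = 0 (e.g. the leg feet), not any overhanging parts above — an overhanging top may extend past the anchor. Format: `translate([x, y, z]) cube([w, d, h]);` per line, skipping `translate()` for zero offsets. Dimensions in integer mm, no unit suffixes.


translate([168, 134, 424]) cube([491, 451, 36]);
translate([168, 134, 0]) cube([32, 32, 424]);
translate([627, 134, 0]) cube([32, 32, 424]);
translate([168, 553, 0]) cube([32, 32, 424]);
translate([627, 553, 0]) cube([32, 32, 424]);
translate([168, 566, 460]) cube([491, 19, 400]);
translate([168, 134, 644]) cube([29, 432, 29]);
translate([630, 134, 644]) cube([29, 432, 29]);
translate([168, 134, 460]) cube([29, 29, 184]);
translate([630, 134, 460]) cube([29, 29, 184]);
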